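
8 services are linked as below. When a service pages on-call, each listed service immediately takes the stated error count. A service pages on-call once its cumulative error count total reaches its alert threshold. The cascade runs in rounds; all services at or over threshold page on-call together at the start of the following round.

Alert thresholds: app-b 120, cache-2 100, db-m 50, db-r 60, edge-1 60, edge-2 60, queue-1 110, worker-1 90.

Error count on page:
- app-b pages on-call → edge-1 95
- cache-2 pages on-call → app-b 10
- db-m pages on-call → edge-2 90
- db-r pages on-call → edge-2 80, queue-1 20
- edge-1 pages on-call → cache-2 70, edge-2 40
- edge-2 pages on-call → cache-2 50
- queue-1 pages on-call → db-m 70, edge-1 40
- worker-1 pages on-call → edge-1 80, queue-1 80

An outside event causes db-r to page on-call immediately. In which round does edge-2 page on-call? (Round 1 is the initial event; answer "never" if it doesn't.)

Round 1 — db-r pages on-call (initial).
  edge-2: +80 → 80 ≥ 60
  queue-1: +20 → 20 < 110
Round 2 — edge-2 pages on-call.
  cache-2: +50 → 50 < 100
No further pages.

2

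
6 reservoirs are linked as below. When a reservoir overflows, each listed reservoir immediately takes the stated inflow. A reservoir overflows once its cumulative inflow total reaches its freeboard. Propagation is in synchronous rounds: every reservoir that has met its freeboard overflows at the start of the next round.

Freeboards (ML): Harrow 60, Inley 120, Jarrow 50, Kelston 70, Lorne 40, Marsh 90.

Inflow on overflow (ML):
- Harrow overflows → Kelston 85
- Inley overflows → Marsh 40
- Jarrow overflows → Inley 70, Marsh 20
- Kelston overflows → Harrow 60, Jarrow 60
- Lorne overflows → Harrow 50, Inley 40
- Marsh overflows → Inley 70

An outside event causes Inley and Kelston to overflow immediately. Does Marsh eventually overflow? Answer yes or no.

no

Round 1 — Inley, Kelston overflow (initial).
  Harrow: +60 → 60 ≥ 60
  Jarrow: +60 → 60 ≥ 50
  Marsh: +40 → 40 < 90
Round 2 — Harrow, Jarrow overflow.
  Marsh: +20 → 60 < 90
No further overflows.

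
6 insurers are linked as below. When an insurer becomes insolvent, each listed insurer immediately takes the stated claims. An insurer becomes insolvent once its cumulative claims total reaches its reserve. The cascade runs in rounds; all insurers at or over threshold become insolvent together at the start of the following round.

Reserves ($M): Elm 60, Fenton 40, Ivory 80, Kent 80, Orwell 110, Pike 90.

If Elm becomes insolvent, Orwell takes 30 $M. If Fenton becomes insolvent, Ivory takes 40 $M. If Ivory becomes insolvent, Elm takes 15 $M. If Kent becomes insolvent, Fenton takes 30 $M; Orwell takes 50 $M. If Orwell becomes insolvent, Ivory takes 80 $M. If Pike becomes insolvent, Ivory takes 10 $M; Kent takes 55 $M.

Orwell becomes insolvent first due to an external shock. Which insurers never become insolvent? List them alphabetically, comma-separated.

Elm, Fenton, Kent, Pike

Round 1 — Orwell becomes insolvent (initial).
  Ivory: +80 → 80 ≥ 80
Round 2 — Ivory becomes insolvent.
  Elm: +15 → 15 < 60
No further insolvencies.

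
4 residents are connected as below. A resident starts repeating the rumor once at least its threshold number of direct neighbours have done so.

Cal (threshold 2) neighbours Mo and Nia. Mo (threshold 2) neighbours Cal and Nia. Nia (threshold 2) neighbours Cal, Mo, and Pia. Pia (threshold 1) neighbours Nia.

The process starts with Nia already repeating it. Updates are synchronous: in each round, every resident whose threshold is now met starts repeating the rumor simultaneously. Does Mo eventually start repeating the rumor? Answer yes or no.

no

Round 1 — Nia starts repeating the rumor (initial).
Round 2 — checking thresholds:
  Cal: 1 of 2 neighbours < 2, holds.
  Mo: 1 of 2 neighbours < 2, holds.
  Pia: 1 of 1 neighbours ≥ 1, starts repeating the rumor.
Round 3 — no new spreads; cascade stops.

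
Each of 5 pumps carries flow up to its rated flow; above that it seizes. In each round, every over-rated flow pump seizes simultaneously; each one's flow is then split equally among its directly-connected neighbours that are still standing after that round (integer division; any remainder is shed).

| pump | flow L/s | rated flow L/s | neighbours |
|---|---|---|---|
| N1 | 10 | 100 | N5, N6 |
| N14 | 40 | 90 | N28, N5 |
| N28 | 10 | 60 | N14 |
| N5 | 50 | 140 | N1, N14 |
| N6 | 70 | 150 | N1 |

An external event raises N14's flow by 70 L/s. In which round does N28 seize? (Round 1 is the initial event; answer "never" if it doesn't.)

Round 1 — N14 at 110 > 90. N14 seizes.
  N14 sheds 110 L/s to N28, N5: 55 each.
    N28: 10+55 = 65 > 60
    N5: 50+55 = 105 ≤ 140
Round 2 — N28 seizes.
  N28 sheds 65 L/s: no online neighbours, lost.
No further seizures.

2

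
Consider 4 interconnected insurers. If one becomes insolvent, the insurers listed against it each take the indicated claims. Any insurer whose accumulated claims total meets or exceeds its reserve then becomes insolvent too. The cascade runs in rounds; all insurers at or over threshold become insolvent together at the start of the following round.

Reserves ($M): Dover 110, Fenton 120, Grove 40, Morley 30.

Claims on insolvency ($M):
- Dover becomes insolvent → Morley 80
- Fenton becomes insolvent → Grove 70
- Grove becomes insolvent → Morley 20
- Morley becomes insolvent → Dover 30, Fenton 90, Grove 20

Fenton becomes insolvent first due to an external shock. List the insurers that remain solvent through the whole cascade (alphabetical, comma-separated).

Round 1 — Fenton becomes insolvent (initial).
  Grove: +70 → 70 ≥ 40
Round 2 — Grove becomes insolvent.
  Morley: +20 → 20 < 30
No further insolvencies.

Dover, Morley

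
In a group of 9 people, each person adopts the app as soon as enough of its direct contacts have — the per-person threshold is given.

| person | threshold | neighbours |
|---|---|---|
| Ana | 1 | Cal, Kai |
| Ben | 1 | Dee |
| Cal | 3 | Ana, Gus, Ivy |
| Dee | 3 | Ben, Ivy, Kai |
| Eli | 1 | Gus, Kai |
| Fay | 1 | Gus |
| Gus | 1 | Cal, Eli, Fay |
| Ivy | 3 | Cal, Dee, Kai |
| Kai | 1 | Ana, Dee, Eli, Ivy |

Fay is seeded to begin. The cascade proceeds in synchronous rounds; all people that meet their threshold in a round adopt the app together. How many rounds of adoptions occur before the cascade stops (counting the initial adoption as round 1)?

Round 1 — Fay adopts the app (initial).
Round 2 — checking thresholds:
  Gus: 1 of 3 neighbours ≥ 1, adopts the app.
Round 3 — checking thresholds:
  Cal: 1 of 3 neighbours < 3, below threshold.
  Eli: 1 of 2 neighbours ≥ 1, adopts the app.
Round 4 — checking thresholds:
  Cal: 1 of 3 neighbours < 3, below threshold.
  Kai: 1 of 4 neighbours ≥ 1, adopts the app.
Round 5 — checking thresholds:
  Ana: 1 of 2 neighbours ≥ 1, adopts the app.
  Cal: 1 of 3 neighbours < 3, below threshold.
  Dee: 1 of 3 neighbours < 3, below threshold.
  Ivy: 1 of 3 neighbours < 3, below threshold.
Round 6 — no new adoptions; cascade stops.

5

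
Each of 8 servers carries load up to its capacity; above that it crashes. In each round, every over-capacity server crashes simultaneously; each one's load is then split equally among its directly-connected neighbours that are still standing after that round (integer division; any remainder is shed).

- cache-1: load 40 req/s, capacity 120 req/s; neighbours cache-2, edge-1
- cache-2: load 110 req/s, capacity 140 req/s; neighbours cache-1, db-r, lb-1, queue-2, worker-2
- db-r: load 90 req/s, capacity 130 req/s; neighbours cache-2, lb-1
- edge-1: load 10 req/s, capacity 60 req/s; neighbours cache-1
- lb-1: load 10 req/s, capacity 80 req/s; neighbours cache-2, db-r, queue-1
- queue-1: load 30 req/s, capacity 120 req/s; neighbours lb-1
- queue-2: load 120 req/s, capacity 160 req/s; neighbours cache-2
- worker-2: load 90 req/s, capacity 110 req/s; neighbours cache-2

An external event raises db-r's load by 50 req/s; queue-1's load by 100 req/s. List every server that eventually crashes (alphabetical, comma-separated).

cache-2, db-r, lb-1, queue-1, queue-2, worker-2

Round 1 — db-r at 140 > 130; queue-1 at 130 > 120. db-r, queue-1 crash.
  db-r sheds 140 req/s to cache-2, lb-1: 70 each.
    cache-2: 110+70 = 180 > 140
    lb-1: 10+70 = 80 ≤ 80
  queue-1 sheds 130 req/s to lb-1: 130 each.
    lb-1: 80+130 = 210 > 80
Round 2 — cache-2, lb-1 crash.
  cache-2 sheds 180 req/s to cache-1, queue-2, worker-2: 60 each.
    cache-1: 40+60 = 100 ≤ 120
    queue-2: 120+60 = 180 > 160
    worker-2: 90+60 = 150 > 110
  lb-1 sheds 210 req/s: no online neighbours, lost.
Round 3 — queue-2, worker-2 crash.
  queue-2 sheds 180 req/s: no online neighbours, lost.
  worker-2 sheds 150 req/s: no online neighbours, lost.
No further crashes.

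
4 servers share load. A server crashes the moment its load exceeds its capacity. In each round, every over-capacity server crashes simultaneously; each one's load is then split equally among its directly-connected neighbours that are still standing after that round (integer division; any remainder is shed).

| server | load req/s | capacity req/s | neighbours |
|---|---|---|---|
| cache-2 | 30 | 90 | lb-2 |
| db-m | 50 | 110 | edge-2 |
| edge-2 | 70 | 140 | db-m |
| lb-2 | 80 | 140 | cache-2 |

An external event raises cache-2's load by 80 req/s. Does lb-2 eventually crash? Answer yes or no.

yes

Round 1 — cache-2 at 110 > 90. cache-2 crashes.
  cache-2 sheds 110 req/s to lb-2: 110 each.
    lb-2: 80+110 = 190 > 140
Round 2 — lb-2 crashes.
  lb-2 sheds 190 req/s: no online neighbours, lost.
No further crashes.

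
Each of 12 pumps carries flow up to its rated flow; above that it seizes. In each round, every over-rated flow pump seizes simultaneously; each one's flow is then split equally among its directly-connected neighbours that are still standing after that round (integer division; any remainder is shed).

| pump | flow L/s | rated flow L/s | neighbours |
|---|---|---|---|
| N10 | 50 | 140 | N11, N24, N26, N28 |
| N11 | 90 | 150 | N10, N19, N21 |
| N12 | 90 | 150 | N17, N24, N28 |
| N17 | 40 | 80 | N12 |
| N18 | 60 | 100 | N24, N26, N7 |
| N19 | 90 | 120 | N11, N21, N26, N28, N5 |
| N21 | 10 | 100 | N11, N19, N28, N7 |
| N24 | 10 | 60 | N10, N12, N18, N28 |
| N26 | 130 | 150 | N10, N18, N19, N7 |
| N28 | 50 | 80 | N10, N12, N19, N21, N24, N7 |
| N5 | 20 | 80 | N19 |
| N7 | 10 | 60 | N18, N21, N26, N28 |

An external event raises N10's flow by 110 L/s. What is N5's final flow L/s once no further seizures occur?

Round 1 — N10 at 160 > 140. N10 seizes.
  N10 sheds 160 L/s to N11, N24, N26, N28: 40 each.
    N11: 90+40 = 130 ≤ 150
    N24: 10+40 = 50 ≤ 60
    N26: 130+40 = 170 > 150
    N28: 50+40 = 90 > 80
Round 2 — N26, N28 seize.
  N26 sheds 170 L/s to N18, N19, N7: 56 each (2 lost).
    N18: 60+56 = 116 > 100
    N19: 90+56 = 146 > 120
    N7: 10+56 = 66 > 60
  N28 sheds 90 L/s to N12, N19, N21, N24, N7: 18 each.
    N12: 90+18 = 108 ≤ 150
    N19: 146+18 = 164 > 120
    N21: 10+18 = 28 ≤ 100
    N24: 50+18 = 68 > 60
    N7: 66+18 = 84 > 60
Round 3 — N18, N19, N24, N7 seize.
  N18 sheds 116 L/s: no online neighbours, lost.
  N19 sheds 164 L/s to N11, N21, N5: 54 each (2 lost).
    N11: 130+54 = 184 > 150
    N21: 28+54 = 82 ≤ 100
    N5: 20+54 = 74 ≤ 80
  N24 sheds 68 L/s to N12: 68 each.
    N12: 108+68 = 176 > 150
  N7 sheds 84 L/s to N21: 84 each.
    N21: 82+84 = 166 > 100
Round 4 — N11, N12, N21 seize.
  N11 sheds 184 L/s: no online neighbours, lost.
  N12 sheds 176 L/s to N17: 176 each.
    N17: 40+176 = 216 > 80
  N21 sheds 166 L/s: no online neighbours, lost.
Round 5 — N17 seizes.
  N17 sheds 216 L/s: no online neighbours, lost.
No further seizures.

74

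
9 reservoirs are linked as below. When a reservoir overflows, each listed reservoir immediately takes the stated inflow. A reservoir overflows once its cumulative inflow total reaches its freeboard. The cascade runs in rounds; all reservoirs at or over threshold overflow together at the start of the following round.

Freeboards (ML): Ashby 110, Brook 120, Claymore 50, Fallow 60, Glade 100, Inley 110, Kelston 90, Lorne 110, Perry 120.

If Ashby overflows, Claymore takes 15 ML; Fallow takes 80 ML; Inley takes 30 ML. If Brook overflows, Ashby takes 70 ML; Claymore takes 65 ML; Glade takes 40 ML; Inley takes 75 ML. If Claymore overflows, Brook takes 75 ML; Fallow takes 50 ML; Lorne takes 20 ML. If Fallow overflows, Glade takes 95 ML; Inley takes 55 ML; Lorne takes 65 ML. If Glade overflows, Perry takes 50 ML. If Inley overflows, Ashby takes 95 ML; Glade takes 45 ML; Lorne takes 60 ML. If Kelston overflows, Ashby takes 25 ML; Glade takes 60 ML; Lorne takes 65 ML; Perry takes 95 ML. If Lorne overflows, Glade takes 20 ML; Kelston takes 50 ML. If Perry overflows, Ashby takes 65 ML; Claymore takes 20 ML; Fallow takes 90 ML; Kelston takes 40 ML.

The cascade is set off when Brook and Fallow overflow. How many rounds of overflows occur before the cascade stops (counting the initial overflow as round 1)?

Round 1 — Brook, Fallow overflow (initial).
  Ashby: +70 → 70 < 110
  Claymore: +65 → 65 ≥ 50
  Glade: +40+95 → 135 ≥ 100
  Inley: +75+55 → 130 ≥ 110
  Lorne: +65 → 65 < 110
Round 2 — Claymore, Glade, Inley overflow.
  Ashby: +95 → 165 ≥ 110
  Lorne: +20+60 → 145 ≥ 110
  Perry: +50 → 50 < 120
Round 3 — Ashby, Lorne overflow.
  Kelston: +50 → 50 < 90
No further overflows.

3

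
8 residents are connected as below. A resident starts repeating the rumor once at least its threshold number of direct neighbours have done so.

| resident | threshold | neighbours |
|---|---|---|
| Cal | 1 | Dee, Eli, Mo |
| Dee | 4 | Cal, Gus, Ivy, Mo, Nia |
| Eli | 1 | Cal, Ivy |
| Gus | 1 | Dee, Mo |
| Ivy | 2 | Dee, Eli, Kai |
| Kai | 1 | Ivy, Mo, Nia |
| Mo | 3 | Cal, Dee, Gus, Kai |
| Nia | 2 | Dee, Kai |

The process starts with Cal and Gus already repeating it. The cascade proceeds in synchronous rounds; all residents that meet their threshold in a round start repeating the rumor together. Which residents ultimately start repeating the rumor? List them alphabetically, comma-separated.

Cal, Eli, Gus

Round 1 — Cal, Gus start repeating the rumor (initial).
Round 2 — checking thresholds:
  Dee: 2 of 5 neighbours < 4, below threshold.
  Eli: 1 of 2 neighbours ≥ 1, starts repeating the rumor.
  Mo: 2 of 4 neighbours < 3, below threshold.
Round 3 — no new spreads; cascade stops.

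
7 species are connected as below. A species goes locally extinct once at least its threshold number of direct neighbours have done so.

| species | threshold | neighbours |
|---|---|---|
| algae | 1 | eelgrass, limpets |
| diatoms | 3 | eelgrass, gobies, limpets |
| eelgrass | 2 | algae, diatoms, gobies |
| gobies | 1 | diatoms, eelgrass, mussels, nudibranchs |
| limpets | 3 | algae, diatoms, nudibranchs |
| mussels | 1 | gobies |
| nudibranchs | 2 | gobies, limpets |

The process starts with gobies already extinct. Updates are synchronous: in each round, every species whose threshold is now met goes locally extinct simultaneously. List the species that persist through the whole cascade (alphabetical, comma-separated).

Round 1 — gobies goes locally extinct (initial).
Round 2 — checking thresholds:
  diatoms: 1 of 3 neighbours < 3, not yet.
  eelgrass: 1 of 3 neighbours < 2, not yet.
  mussels: 1 of 1 neighbours ≥ 1, goes locally extinct.
  nudibranchs: 1 of 2 neighbours < 2, not yet.
Round 3 — no new extinctions; cascade stops.

algae, diatoms, eelgrass, limpets, nudibranchs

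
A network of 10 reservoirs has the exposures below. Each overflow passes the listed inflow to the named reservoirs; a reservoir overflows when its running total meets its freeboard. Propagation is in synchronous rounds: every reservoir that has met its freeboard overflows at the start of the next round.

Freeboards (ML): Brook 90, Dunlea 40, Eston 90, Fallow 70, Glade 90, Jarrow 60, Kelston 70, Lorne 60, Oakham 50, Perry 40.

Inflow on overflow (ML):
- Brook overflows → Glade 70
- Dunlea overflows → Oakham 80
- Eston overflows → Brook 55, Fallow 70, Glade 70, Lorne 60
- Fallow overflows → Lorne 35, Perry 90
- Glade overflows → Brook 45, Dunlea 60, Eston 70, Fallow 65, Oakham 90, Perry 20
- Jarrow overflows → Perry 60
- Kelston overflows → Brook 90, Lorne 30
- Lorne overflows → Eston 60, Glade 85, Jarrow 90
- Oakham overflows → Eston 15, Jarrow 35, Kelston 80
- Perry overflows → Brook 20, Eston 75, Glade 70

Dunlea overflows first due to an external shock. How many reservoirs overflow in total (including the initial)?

4

Round 1 — Dunlea overflows (initial).
  Oakham: +80 → 80 ≥ 50
Round 2 — Oakham overflows.
  Eston: +15 → 15 < 90
  Jarrow: +35 → 35 < 60
  Kelston: +80 → 80 ≥ 70
Round 3 — Kelston overflows.
  Brook: +90 → 90 ≥ 90
  Lorne: +30 → 30 < 60
Round 4 — Brook overflows.
  Glade: +70 → 70 < 90
No further overflows.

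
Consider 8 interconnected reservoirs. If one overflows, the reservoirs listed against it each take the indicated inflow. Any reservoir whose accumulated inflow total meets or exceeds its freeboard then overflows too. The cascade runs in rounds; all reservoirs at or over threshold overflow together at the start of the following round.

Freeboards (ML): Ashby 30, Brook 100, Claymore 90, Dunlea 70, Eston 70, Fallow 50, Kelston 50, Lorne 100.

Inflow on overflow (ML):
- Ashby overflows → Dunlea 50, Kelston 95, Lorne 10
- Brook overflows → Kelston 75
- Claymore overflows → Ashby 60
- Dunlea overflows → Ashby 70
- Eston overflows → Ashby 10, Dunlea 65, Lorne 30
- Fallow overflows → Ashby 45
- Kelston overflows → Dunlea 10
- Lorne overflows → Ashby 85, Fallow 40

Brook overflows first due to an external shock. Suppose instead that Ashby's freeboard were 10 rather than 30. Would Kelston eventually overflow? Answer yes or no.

With Ashby's freeboard at 10:
Round 1 — Brook overflows (initial).
  Kelston: +75 → 75 ≥ 50
Round 2 — Kelston overflows.
  Dunlea: +10 → 10 < 70
No further overflows.

yes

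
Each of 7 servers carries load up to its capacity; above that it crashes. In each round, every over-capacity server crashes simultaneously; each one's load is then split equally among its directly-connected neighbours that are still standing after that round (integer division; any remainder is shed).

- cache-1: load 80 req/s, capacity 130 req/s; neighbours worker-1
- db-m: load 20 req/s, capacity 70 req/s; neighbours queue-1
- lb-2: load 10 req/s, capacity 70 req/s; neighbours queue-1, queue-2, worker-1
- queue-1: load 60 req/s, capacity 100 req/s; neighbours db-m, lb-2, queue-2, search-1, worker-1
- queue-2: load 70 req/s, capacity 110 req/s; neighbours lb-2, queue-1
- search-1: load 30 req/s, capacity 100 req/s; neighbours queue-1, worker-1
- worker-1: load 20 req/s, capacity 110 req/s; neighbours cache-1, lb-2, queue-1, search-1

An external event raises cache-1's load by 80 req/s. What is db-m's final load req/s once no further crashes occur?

50

Round 1 — cache-1 at 160 > 130. cache-1 crashes.
  cache-1 sheds 160 req/s to worker-1: 160 each.
    worker-1: 20+160 = 180 > 110
Round 2 — worker-1 crashes.
  worker-1 sheds 180 req/s to lb-2, queue-1, search-1: 60 each.
    lb-2: 10+60 = 70 ≤ 70
    queue-1: 60+60 = 120 > 100
    search-1: 30+60 = 90 ≤ 100
Round 3 — queue-1 crashes.
  queue-1 sheds 120 req/s to db-m, lb-2, queue-2, search-1: 30 each.
    db-m: 20+30 = 50 ≤ 70
    lb-2: 70+30 = 100 > 70
    queue-2: 70+30 = 100 ≤ 110
    search-1: 90+30 = 120 > 100
Round 4 — lb-2, search-1 crash.
  lb-2 sheds 100 req/s to queue-2: 100 each.
    queue-2: 100+100 = 200 > 110
  search-1 sheds 120 req/s: no online neighbours, lost.
Round 5 — queue-2 crashes.
  queue-2 sheds 200 req/s: no online neighbours, lost.
No further crashes.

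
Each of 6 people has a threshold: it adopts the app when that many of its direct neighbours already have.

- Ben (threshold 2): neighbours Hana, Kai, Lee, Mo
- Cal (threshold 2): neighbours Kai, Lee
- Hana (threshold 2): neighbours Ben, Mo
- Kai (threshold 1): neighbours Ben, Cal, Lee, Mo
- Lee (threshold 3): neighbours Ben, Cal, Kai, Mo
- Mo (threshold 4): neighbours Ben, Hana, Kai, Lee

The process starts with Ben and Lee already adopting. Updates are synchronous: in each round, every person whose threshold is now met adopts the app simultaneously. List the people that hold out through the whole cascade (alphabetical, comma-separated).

Round 1 — Ben, Lee adopt the app (initial).
Round 2 — checking thresholds:
  Cal: 1 of 2 neighbours < 2, holds.
  Hana: 1 of 2 neighbours < 2, holds.
  Kai: 2 of 4 neighbours ≥ 1, adopts the app.
  Mo: 2 of 4 neighbours < 4, holds.
Round 3 — checking thresholds:
  Cal: 2 of 2 neighbours ≥ 2, adopts the app.
  Hana: 1 of 2 neighbours < 2, holds.
  Mo: 3 of 4 neighbours < 4, holds.
Round 4 — no new adoptions; cascade stops.

Hana, Mo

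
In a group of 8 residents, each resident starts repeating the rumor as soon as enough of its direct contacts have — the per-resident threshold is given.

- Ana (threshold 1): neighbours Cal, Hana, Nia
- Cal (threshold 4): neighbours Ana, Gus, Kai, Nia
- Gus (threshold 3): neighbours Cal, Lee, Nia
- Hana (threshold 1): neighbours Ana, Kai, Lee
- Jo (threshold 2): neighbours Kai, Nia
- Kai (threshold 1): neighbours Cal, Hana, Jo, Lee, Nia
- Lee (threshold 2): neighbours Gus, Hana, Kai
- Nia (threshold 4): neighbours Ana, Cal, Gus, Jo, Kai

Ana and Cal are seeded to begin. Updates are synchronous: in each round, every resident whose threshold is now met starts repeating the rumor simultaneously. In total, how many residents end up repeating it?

Round 1 — Ana, Cal start repeating the rumor (initial).
Round 2 — checking thresholds:
  Gus: 1 of 3 neighbours < 3, holds.
  Hana: 1 of 3 neighbours ≥ 1, starts repeating the rumor.
  Kai: 1 of 5 neighbours ≥ 1, starts repeating the rumor.
  Nia: 2 of 5 neighbours < 4, holds.
Round 3 — checking thresholds:
  Gus: 1 of 3 neighbours < 3, holds.
  Jo: 1 of 2 neighbours < 2, holds.
  Lee: 2 of 3 neighbours ≥ 2, starts repeating the rumor.
  Nia: 3 of 5 neighbours < 4, holds.
Round 4 — no new spreads; cascade stops.

5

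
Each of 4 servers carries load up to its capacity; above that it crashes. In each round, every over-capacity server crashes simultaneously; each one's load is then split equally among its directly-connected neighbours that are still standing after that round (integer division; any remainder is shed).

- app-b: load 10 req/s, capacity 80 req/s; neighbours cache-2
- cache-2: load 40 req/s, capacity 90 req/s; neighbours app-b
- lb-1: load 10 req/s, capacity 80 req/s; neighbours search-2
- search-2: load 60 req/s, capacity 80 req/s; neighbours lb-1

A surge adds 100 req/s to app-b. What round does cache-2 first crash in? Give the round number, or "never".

Round 1 — app-b at 110 > 80. app-b crashes.
  app-b sheds 110 req/s to cache-2: 110 each.
    cache-2: 40+110 = 150 > 90
Round 2 — cache-2 crashes.
  cache-2 sheds 150 req/s: no online neighbours, lost.
No further crashes.

2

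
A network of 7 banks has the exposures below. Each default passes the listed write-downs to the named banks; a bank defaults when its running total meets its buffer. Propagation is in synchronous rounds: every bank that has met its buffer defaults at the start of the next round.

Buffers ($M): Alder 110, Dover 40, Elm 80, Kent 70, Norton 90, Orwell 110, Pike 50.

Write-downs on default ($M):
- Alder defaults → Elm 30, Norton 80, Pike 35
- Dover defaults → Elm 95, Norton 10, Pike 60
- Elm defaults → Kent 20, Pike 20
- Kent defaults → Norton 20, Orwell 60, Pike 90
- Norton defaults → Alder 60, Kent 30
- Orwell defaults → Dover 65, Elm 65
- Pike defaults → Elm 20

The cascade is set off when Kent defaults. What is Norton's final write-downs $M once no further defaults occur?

20

Round 1 — Kent defaults (initial).
  Norton: +20 → 20 < 90
  Orwell: +60 → 60 < 110
  Pike: +90 → 90 ≥ 50
Round 2 — Pike defaults.
  Elm: +20 → 20 < 80
No further defaults.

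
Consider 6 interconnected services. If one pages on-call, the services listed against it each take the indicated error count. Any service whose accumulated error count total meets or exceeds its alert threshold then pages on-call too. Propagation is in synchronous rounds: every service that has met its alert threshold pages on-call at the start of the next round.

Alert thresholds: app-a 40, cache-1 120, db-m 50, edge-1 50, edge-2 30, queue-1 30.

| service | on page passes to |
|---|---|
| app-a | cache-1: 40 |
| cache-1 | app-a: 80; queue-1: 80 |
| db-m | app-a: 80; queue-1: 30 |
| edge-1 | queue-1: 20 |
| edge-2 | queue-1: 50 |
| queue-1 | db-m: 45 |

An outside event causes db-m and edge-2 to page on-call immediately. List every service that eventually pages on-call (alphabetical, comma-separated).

Round 1 — db-m, edge-2 page on-call (initial).
  app-a: +80 → 80 ≥ 40
  queue-1: +30+50 → 80 ≥ 30
Round 2 — app-a, queue-1 page on-call.
  cache-1: +40 → 40 < 120
No further pages.

app-a, db-m, edge-2, queue-1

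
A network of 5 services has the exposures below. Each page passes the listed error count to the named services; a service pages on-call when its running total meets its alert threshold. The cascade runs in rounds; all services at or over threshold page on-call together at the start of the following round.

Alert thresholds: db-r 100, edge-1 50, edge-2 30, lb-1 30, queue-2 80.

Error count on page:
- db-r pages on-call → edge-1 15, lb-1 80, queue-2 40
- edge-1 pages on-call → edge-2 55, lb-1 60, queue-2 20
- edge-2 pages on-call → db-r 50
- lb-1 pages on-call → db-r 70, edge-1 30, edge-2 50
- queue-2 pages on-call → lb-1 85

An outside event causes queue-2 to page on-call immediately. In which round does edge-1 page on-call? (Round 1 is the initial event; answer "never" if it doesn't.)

never

Round 1 — queue-2 pages on-call (initial).
  lb-1: +85 → 85 ≥ 30
Round 2 — lb-1 pages on-call.
  db-r: +70 → 70 < 100
  edge-1: +30 → 30 < 50
  edge-2: +50 → 50 ≥ 30
Round 3 — edge-2 pages on-call.
  db-r: +50 → 120 ≥ 100
Round 4 — db-r pages on-call.
  edge-1: +15 → 45 < 50
No further pages.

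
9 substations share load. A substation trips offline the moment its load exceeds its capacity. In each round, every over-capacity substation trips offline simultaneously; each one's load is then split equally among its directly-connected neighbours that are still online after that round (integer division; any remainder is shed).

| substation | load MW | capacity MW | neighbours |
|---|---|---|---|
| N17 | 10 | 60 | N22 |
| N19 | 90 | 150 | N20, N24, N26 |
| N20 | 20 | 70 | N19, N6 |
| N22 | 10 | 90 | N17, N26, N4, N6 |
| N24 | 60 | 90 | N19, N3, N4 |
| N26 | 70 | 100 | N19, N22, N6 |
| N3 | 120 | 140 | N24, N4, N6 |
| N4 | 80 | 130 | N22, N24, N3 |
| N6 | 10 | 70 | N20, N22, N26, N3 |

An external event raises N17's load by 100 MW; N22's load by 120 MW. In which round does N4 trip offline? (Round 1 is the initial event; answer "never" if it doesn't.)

Round 1 — N17 at 110 > 60; N22 at 130 > 90. N17, N22 trip offline.
  N17 sheds 110 MW: no online neighbours, lost.
  N22 sheds 130 MW to N26, N4, N6: 43 each (1 lost).
    N26: 70+43 = 113 > 100
    N4: 80+43 = 123 ≤ 130
    N6: 10+43 = 53 ≤ 70
Round 2 — N26 trips offline.
  N26 sheds 113 MW to N19, N6: 56 each (1 lost).
    N19: 90+56 = 146 ≤ 150
    N6: 53+56 = 109 > 70
Round 3 — N6 trips offline.
  N6 sheds 109 MW to N20, N3: 54 each (1 lost).
    N20: 20+54 = 74 > 70
    N3: 120+54 = 174 > 140
Round 4 — N20, N3 trip offline.
  N20 sheds 74 MW to N19: 74 each.
    N19: 146+74 = 220 > 150
  N3 sheds 174 MW to N24, N4: 87 each.
    N24: 60+87 = 147 > 90
    N4: 123+87 = 210 > 130
Round 5 — N19, N24, N4 trip offline.
  N19 sheds 220 MW: no online neighbours, lost.
  N24 sheds 147 MW: no online neighbours, lost.
  N4 sheds 210 MW: no online neighbours, lost.
No further trips.

5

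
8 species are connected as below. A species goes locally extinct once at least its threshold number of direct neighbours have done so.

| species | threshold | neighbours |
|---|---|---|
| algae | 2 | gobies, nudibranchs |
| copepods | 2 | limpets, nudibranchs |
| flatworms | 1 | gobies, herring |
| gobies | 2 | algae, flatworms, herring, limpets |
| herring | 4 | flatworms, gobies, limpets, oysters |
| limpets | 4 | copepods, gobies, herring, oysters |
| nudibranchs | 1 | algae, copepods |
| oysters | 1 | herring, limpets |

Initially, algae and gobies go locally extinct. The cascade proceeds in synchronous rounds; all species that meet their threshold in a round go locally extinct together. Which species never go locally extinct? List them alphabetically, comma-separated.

Round 1 — algae, gobies go locally extinct (initial).
Round 2 — checking thresholds:
  flatworms: 1 of 2 neighbours ≥ 1, goes locally extinct.
  herring: 1 of 4 neighbours < 4, below threshold.
  limpets: 1 of 4 neighbours < 4, below threshold.
  nudibranchs: 1 of 2 neighbours ≥ 1, goes locally extinct.
Round 3 — no new extinctions; cascade stops.

copepods, herring, limpets, oysters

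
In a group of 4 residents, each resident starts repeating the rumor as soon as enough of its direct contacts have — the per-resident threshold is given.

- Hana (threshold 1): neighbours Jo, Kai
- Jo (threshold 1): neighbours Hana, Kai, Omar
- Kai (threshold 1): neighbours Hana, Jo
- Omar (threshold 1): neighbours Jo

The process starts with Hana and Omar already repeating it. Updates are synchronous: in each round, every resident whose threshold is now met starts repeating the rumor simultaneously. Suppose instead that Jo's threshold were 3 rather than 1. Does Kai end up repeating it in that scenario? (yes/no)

With Jo's threshold at 3:
Round 1 — Hana, Omar start repeating the rumor (initial).
Round 2 — checking thresholds:
  Jo: 2 of 3 neighbours < 3, below threshold.
  Kai: 1 of 2 neighbours ≥ 1, starts repeating the rumor.
Round 3 — checking thresholds:
  Jo: 3 of 3 neighbours ≥ 3, starts repeating the rumor.
Round 4 — no new spreads; cascade stops.

yes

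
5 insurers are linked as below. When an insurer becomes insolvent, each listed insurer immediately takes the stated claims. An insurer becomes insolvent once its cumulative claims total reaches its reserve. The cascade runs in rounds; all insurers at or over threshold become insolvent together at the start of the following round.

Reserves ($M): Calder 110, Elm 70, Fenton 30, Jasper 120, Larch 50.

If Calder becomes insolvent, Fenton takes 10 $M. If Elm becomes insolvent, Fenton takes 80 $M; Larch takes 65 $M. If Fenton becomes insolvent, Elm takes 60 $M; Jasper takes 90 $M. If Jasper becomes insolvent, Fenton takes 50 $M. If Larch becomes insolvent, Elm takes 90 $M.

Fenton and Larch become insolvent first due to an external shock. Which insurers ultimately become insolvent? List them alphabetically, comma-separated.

Elm, Fenton, Larch

Round 1 — Fenton, Larch become insolvent (initial).
  Elm: +60+90 → 150 ≥ 70
  Jasper: +90 → 90 < 120
Round 2 — Elm becomes insolvent.
No further insolvencies.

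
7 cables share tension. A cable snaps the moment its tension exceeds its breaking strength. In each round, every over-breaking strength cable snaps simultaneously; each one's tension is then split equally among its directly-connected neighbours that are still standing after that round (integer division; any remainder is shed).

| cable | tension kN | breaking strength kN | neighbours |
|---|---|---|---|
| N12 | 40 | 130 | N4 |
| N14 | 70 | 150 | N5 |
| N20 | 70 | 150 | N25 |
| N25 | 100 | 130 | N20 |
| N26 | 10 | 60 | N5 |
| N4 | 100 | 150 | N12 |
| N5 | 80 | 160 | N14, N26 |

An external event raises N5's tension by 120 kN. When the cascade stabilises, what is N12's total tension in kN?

Round 1 — N5 at 200 > 160. N5 snaps.
  N5 sheds 200 kN to N14, N26: 100 each.
    N14: 70+100 = 170 > 150
    N26: 10+100 = 110 > 60
Round 2 — N14, N26 snap.
  N14 sheds 170 kN: no online neighbours, lost.
  N26 sheds 110 kN: no online neighbours, lost.
No further breaks.

40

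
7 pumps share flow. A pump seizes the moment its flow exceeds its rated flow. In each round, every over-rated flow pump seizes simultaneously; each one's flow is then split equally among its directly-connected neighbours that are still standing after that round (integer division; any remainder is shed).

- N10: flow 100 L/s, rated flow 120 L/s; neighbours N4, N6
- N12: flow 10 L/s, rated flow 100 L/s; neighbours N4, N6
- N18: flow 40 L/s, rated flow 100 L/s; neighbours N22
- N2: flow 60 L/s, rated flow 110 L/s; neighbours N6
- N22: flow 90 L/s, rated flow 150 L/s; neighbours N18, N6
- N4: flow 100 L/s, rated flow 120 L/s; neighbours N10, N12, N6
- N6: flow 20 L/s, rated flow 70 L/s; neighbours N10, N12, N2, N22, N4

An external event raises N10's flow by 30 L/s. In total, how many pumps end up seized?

4

Round 1 — N10 at 130 > 120. N10 seizes.
  N10 sheds 130 L/s to N4, N6: 65 each.
    N4: 100+65 = 165 > 120
    N6: 20+65 = 85 > 70
Round 2 — N4, N6 seize.
  N4 sheds 165 L/s to N12: 165 each.
    N12: 10+165 = 175 > 100
  N6 sheds 85 L/s to N12, N2, N22: 28 each (1 lost).
    N12: 175+28 = 203 > 100
    N2: 60+28 = 88 ≤ 110
    N22: 90+28 = 118 ≤ 150
Round 3 — N12 seizes.
  N12 sheds 203 L/s: no online neighbours, lost.
No further seizures.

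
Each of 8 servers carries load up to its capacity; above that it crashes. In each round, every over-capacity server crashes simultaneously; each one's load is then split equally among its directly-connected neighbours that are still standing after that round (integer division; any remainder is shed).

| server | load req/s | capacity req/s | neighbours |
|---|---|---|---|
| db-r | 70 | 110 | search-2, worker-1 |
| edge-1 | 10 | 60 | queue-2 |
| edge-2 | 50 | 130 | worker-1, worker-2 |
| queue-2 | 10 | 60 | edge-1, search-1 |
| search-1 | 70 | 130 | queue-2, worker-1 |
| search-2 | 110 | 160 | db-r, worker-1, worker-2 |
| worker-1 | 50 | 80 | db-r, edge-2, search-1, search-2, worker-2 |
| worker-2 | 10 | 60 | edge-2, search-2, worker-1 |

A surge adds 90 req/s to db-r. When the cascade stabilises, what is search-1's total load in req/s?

113

Round 1 — db-r at 160 > 110. db-r crashes.
  db-r sheds 160 req/s to search-2, worker-1: 80 each.
    search-2: 110+80 = 190 > 160
    worker-1: 50+80 = 130 > 80
Round 2 — search-2, worker-1 crash.
  search-2 sheds 190 req/s to worker-2: 190 each.
    worker-2: 10+190 = 200 > 60
  worker-1 sheds 130 req/s to edge-2, search-1, worker-2: 43 each (1 lost).
    edge-2: 50+43 = 93 ≤ 130
    search-1: 70+43 = 113 ≤ 130
    worker-2: 200+43 = 243 > 60
Round 3 — worker-2 crashes.
  worker-2 sheds 243 req/s to edge-2: 243 each.
    edge-2: 93+243 = 336 > 130
Round 4 — edge-2 crashes.
  edge-2 sheds 336 req/s: no online neighbours, lost.
No further crashes.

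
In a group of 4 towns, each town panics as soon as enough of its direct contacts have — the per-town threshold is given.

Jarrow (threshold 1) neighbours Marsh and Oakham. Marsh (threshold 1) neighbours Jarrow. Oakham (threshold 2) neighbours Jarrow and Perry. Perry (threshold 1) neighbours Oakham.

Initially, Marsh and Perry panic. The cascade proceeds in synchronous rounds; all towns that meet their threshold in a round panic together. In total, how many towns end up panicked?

Round 1 — Marsh, Perry panic (initial).
Round 2 — checking thresholds:
  Jarrow: 1 of 2 neighbours ≥ 1, panics.
  Oakham: 1 of 2 neighbours < 2, below threshold.
Round 3 — checking thresholds:
  Oakham: 2 of 2 neighbours ≥ 2, panics.
Round 4 — no new panics; cascade stops.

4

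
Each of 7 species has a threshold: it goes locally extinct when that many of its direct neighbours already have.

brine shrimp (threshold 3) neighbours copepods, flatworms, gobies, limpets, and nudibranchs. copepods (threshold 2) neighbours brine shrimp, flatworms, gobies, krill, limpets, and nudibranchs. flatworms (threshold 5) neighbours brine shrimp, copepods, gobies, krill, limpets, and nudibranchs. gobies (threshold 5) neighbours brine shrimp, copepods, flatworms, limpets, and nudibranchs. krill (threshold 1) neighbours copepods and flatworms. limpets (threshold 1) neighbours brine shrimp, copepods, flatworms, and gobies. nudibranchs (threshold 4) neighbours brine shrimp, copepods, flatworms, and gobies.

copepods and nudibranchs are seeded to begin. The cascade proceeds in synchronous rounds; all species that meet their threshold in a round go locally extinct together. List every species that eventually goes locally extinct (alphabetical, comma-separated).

Round 1 — copepods, nudibranchs go locally extinct (initial).
Round 2 — checking thresholds:
  brine shrimp: 2 of 5 neighbours < 3, not yet.
  flatworms: 2 of 6 neighbours < 5, not yet.
  gobies: 2 of 5 neighbours < 5, not yet.
  krill: 1 of 2 neighbours ≥ 1, goes locally extinct.
  limpets: 1 of 4 neighbours ≥ 1, goes locally extinct.
Round 3 — checking thresholds:
  brine shrimp: 3 of 5 neighbours ≥ 3, goes locally extinct.
  flatworms: 4 of 6 neighbours < 5, not yet.
  gobies: 3 of 5 neighbours < 5, not yet.
Round 4 — checking thresholds:
  flatworms: 5 of 6 neighbours ≥ 5, goes locally extinct.
  gobies: 4 of 5 neighbours < 5, not yet.
Round 5 — checking thresholds:
  gobies: 5 of 5 neighbours ≥ 5, goes locally extinct.
Round 6 — no new extinctions; cascade stops.

brine shrimp, copepods, flatworms, gobies, krill, limpets, nudibranchs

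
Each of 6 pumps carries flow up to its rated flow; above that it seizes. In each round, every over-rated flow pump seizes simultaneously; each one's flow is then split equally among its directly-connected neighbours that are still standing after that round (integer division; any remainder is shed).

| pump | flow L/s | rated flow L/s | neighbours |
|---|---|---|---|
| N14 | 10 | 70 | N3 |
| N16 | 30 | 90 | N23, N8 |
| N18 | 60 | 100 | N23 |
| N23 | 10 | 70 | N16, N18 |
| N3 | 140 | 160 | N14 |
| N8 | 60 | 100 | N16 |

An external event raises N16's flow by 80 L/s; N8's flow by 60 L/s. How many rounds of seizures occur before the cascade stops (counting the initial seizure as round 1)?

3

Round 1 — N16 at 110 > 90; N8 at 120 > 100. N16, N8 seize.
  N16 sheds 110 L/s to N23: 110 each.
    N23: 10+110 = 120 > 70
  N8 sheds 120 L/s: no online neighbours, lost.
Round 2 — N23 seizes.
  N23 sheds 120 L/s to N18: 120 each.
    N18: 60+120 = 180 > 100
Round 3 — N18 seizes.
  N18 sheds 180 L/s: no online neighbours, lost.
No further seizures.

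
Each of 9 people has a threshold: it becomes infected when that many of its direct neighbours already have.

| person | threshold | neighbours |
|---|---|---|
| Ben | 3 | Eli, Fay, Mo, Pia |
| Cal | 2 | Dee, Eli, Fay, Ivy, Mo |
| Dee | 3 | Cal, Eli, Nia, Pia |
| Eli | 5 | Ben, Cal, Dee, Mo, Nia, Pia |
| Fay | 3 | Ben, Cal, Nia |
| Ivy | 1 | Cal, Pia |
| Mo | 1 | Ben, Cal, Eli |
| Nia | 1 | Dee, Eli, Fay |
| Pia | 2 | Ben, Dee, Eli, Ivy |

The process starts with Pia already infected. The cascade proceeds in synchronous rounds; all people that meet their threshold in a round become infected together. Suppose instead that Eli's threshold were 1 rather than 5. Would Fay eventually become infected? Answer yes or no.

yes

With Eli's threshold at 1:
Round 1 — Pia becomes infected (initial).
Round 2 — checking thresholds:
  Ben: 1 of 4 neighbours < 3, below threshold.
  Dee: 1 of 4 neighbours < 3, below threshold.
  Eli: 1 of 6 neighbours ≥ 1, becomes infected.
  Ivy: 1 of 2 neighbours ≥ 1, becomes infected.
Round 3 — checking thresholds:
  Ben: 2 of 4 neighbours < 3, below threshold.
  Cal: 2 of 5 neighbours ≥ 2, becomes infected.
  Dee: 2 of 4 neighbours < 3, below threshold.
  Mo: 1 of 3 neighbours ≥ 1, becomes infected.
  Nia: 1 of 3 neighbours ≥ 1, becomes infected.
Round 4 — checking thresholds:
  Ben: 3 of 4 neighbours ≥ 3, becomes infected.
  Dee: 4 of 4 neighbours ≥ 3, becomes infected.
  Fay: 2 of 3 neighbours < 3, below threshold.
Round 5 — checking thresholds:
  Fay: 3 of 3 neighbours ≥ 3, becomes infected.
Round 6 — no new infections; cascade stops.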